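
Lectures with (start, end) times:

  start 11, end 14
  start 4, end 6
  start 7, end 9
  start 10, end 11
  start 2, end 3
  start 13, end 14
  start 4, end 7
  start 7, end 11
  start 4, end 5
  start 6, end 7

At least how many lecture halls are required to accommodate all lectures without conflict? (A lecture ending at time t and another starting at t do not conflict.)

3

The answer is the maximum number of intervals overlapping at any instant.
starts: [2, 4, 4, 4, 6, 7, 7, 10, 11, 13]
ends:   [3, 5, 6, 7, 7, 9, 11, 11, 14, 14]
s2→1 e3→0 s4→1 s4→2 s4→3  — peak 3.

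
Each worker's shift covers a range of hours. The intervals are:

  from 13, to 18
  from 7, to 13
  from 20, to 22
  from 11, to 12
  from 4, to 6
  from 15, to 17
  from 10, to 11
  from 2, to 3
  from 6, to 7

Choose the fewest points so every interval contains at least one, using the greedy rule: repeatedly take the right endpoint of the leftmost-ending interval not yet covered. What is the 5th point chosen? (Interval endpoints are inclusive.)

22

Sort by right endpoint; whenever an interval is uncovered, place a point at its right end.
Sorted: [2,3] [4,6] [6,7] [10,11] [11,12] [7,13] [15,17] [13,18] [20,22]
{[2,3]} hit by 3; {[4,6],[6,7]} hit by 6; {[10,11],[11,12],[7,13]} hit by 11; {[15,17],[13,18]} hit by 17; {[20,22]} hit by 22.
Points: 3, 6, 11, 17, 22 (5 total).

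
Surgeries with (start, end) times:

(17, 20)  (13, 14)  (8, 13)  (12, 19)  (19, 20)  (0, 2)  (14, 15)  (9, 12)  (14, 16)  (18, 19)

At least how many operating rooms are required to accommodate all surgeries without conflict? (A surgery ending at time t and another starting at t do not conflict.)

3

starts: [0, 8, 9, 12, 13, 14, 14, 17, 18, 19]
ends:   [2, 12, 13, 14, 15, 16, 19, 19, 20, 20]
s0→1 e2→0 s8→1 s9→2 e12→1 s12→2 e13→1 s13→2 e14→1 s14→2 s14→3  — peak 3.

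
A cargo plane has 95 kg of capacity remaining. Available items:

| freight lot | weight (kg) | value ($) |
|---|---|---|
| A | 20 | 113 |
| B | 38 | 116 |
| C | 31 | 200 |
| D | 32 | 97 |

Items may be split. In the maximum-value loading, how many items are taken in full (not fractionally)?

3

Sort by value per unit weight and fill in that order.
Order: C (200/31=6.45) > A (113/20=5.65) > B (116/38=3.05) > D (97/32=3.03)
Fill: take C (31 @ 200) → take A (20 @ 113) → take B (38 @ 116) → take 6/32 of D → 18.19; 95/95 used.
3 item(s) taken whole; one partial (take 6/32 of D).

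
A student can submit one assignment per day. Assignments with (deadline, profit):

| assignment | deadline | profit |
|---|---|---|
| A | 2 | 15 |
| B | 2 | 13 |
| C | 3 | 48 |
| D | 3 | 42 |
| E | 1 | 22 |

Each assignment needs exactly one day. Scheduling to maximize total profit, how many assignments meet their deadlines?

By profit: C(d3,48), D(d3,42), E(d1,22), A(d2,15), B(d2,13)
C→slot 3; D→slot 2; E→slot 1; A skipped; B skipped.
3 of 5 scheduled.

3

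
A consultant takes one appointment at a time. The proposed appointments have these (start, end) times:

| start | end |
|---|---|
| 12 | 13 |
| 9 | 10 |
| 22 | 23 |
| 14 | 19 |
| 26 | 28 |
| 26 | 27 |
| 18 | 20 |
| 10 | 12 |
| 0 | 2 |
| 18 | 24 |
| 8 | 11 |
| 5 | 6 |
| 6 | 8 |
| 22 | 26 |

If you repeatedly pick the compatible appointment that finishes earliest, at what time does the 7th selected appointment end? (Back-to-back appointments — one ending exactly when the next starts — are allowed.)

19

Order by finish time; keep every interval that doesn't clash with the previous kept one.
By end time: (0,2), (5,6), (6,8), (9,10), (8,11), (10,12), (12,13), (14,19), (18,20), (22,23), (18,24), (22,26), (26,27), (26,28).
Pick (0,2); next start ≥ 2 → (5,6); next start ≥ 6 → (6,8); next start ≥ 8 → (9,10); next start ≥ 10 → (10,12); next start ≥ 12 → (12,13); next start ≥ 13 → (14,19); next start ≥ 19 → (22,23); next start ≥ 23 → (26,27).
Selected: (0,2) (5,6) (6,8) (9,10) (10,12) (12,13) (14,19) (22,23) (26,27)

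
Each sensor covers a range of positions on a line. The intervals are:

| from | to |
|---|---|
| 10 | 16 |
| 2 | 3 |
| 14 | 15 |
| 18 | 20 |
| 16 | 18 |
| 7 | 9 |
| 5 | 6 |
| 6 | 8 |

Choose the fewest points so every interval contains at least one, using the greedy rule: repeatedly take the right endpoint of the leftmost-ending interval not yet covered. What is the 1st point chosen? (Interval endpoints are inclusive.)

3

Process intervals by earliest right end; each time one isn't hit yet, stab at its right endpoint.
By right end: [2,3]  [5,6]  [6,8]  [7,9]  [14,15]  [10,16]  [16,18]  [18,20]
[2,3] uncovered → point at 3; [5,6] uncovered → point at 6; [7,9] uncovered → point at 9; [14,15] uncovered → point at 15; [16,18] uncovered → point at 18.
Points: 3, 6, 9, 15, 18 (5 total).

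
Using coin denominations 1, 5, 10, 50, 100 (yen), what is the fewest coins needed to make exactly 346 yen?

346 − 3×100→46 − 4×10→6 − 1×5→1 − 1×1→0
Total coins = 3 + 4 + 1 + 1 = 9

9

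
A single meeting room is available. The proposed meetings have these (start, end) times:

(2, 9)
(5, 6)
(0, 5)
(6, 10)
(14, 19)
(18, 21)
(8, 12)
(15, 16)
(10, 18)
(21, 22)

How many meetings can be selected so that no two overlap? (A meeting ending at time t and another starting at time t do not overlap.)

Order by finish time; keep every interval that doesn't clash with the previous kept one.
By end time: (0,5), (5,6), (2,9), (6,10), (8,12), (15,16), (10,18), (14,19), (18,21), (21,22).
Pick (0,5); next start ≥ 5 → (5,6); next start ≥ 6 → (6,10); next start ≥ 10 → (15,16); next start ≥ 16 → (18,21); next start ≥ 21 → (21,22).
Selected 6 meetings.

6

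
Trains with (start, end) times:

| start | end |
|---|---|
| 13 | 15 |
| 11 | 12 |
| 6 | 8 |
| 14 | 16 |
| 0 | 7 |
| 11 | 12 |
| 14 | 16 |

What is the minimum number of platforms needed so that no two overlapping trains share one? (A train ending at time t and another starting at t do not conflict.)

3

Events (time:±→running): 0:+→1 6:+→2 7:-→1 8:-→0 11:+→1 11:+→2 12:-→1 12:-→0 13:+→1 14:+→2 14:+→3 … peak 3.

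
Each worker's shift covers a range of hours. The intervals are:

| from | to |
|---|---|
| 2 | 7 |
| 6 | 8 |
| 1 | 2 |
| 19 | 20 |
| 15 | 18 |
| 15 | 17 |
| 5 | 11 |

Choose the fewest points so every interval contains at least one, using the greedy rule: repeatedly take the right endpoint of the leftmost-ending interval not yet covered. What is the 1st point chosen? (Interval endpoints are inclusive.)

By right end: [1,2]  [2,7]  [6,8]  [5,11]  [15,17]  [15,18]  [19,20]
[1,2] uncovered → point at 2; [6,8] uncovered → point at 8; [15,17] uncovered → point at 17; [19,20] uncovered → point at 20.
Points: 2, 8, 17, 20 (4 total).

2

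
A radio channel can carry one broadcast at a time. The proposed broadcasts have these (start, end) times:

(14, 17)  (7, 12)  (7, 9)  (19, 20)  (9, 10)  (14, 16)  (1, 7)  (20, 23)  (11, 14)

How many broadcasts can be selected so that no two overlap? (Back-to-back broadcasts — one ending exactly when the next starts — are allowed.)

Greedy by earliest finish: after sorting by end time, pick each interval compatible with the last pick.
Sorted by end: (1,7)  (7,9)  (9,10)  (7,12)  (11,14)  (14,16)  (14,17)  (19,20)  (20,23)
take (1,7); take (7,9); take (9,10); skip (7,12); take (11,14); take (14,16); skip (14,17); take (19,20); take (20,23).
Selected 7 broadcasts.

7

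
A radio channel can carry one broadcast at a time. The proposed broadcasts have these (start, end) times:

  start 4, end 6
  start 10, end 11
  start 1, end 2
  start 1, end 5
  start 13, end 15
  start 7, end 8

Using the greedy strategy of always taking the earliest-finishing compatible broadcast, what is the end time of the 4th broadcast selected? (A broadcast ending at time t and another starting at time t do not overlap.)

By end time: (1,2), (1,5), (4,6), (7,8), (10,11), (13,15).
Pick (1,2); next start ≥ 2 → (4,6); next start ≥ 6 → (7,8); next start ≥ 8 → (10,11); next start ≥ 11 → (13,15).
Selected: (1,2) (4,6) (7,8) (10,11) (13,15)

11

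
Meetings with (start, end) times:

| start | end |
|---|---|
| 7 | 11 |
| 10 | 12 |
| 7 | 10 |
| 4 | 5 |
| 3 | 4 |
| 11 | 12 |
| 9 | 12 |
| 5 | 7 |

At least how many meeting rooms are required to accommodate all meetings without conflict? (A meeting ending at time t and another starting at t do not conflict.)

The answer is the maximum number of intervals overlapping at any instant.
starts: [3, 4, 5, 7, 7, 9, 10, 11]
ends:   [4, 5, 7, 10, 11, 12, 12, 12]
s3→1 e4→0 s4→1 e5→0 s5→1 e7→0 s7→1 s7→2 s9→3  — peak 3.

3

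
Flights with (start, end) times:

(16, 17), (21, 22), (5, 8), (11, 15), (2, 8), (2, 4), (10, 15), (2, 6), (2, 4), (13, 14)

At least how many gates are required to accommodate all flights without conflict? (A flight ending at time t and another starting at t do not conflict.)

4

starts: [2, 2, 2, 2, 5, 10, 11, 13, 16, 21]
ends:   [4, 4, 6, 8, 8, 14, 15, 15, 17, 22]
s2→1 s2→2 s2→3 s2→4  — peak 4.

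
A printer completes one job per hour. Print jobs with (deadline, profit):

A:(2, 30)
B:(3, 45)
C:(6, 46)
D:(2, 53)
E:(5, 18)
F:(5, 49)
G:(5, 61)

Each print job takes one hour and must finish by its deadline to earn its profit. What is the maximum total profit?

284

Sort by profit descending; place each in the latest free slot ≤ its deadline.
By profit: G(d5,61), D(d2,53), F(d5,49), C(d6,46), B(d3,45), A(d2,30), E(d5,18)
G→slot 5; D→slot 2; F→slot 4; C→slot 6; B→slot 3; A→slot 1; E skipped.
Profit = 30 + 53 + 45 + 49 + 61 + 46 = 284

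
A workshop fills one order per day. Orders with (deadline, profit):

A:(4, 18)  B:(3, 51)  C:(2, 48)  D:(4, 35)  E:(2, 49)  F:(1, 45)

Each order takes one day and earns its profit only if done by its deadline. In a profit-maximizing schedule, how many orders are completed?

4

Take jobs in profit order; each goes to the latest open slot no later than its deadline.
Profit order: B=51 E=49 C=48 F=45 D=35 A=18
Assign: B→slot 3, E→slot 2, C→slot 1, F skipped, D→slot 4, A skipped.
Slots: [1:C] [2:E] [3:B] [4:D]
4 of 6 scheduled.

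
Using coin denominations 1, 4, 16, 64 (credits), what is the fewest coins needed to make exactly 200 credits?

Greedy: take as many of the largest coin as possible, then repeat with the remainder.
200 − 3×64→8 − 2×4→0
Total coins = 3 + 2 = 5

5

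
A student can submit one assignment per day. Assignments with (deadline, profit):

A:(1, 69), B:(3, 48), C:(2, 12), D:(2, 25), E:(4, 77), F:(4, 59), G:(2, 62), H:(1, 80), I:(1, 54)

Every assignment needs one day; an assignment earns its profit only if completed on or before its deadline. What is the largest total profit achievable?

Sort by profit descending; place each in the latest free slot ≤ its deadline.
By profit: H(d1,80), E(d4,77), A(d1,69), G(d2,62), F(d4,59), I(d1,54), B(d3,48), D(d2,25), C(d2,12)
H→slot 1; E→slot 4; A skipped; G→slot 2; F→slot 3; I skipped; B skipped; D skipped; C skipped.
Profit = 80 + 62 + 59 + 77 = 278

278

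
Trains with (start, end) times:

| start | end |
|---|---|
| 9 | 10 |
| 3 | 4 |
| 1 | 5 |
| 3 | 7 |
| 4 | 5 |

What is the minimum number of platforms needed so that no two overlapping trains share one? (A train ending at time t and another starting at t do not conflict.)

Count concurrent intervals with a sweep; the peak is the room count.
Events (time:±→running): 1:+→1 3:+→2 3:+→3 … peak 3.

3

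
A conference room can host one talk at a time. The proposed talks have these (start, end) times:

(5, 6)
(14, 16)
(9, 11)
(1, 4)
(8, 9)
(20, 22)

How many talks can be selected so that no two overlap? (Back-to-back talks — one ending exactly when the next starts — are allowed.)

6

Order by finish time; keep every interval that doesn't clash with the previous kept one.
By end time: (1,4), (5,6), (8,9), (9,11), (14,16), (20,22).
Pick (1,4); next start ≥ 4 → (5,6); next start ≥ 6 → (8,9); next start ≥ 9 → (9,11); next start ≥ 11 → (14,16); next start ≥ 16 → (20,22).
Selected 6 talks.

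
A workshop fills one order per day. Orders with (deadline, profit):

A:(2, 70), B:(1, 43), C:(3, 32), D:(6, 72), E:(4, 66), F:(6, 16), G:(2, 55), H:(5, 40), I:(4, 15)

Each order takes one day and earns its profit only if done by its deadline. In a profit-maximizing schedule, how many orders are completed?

Sort by profit descending; place each in the latest free slot ≤ its deadline.
By profit: D(d6,72), A(d2,70), E(d4,66), G(d2,55), B(d1,43), H(d5,40), C(d3,32), F(d6,16), I(d4,15)
D→slot 6; A→slot 2; E→slot 4; G→slot 1; B skipped; H→slot 5; C→slot 3; F skipped; I skipped.
6 of 9 scheduled.

6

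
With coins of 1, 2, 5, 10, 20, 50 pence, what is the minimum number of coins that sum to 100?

2

Greedy: take as many of the largest coin as possible, then repeat with the remainder.
100 = 2×50
Total coins = 2 = 2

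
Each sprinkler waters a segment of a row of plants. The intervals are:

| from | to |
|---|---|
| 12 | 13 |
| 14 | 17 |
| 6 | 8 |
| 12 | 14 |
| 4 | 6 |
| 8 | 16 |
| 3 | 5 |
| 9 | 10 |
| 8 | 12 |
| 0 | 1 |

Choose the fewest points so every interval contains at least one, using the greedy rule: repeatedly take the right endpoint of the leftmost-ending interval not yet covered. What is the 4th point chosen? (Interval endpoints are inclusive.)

By right end: [0,1]  [3,5]  [4,6]  [6,8]  [9,10]  [8,12]  [12,13]  [12,14]  [8,16]  [14,17]
[0,1] uncovered → point at 1; [3,5] uncovered → point at 5; [6,8] uncovered → point at 8; [9,10] uncovered → point at 10; [12,13] uncovered → point at 13; [14,17] uncovered → point at 17.
Points: 1, 5, 8, 10, 13, 17 (6 total).

10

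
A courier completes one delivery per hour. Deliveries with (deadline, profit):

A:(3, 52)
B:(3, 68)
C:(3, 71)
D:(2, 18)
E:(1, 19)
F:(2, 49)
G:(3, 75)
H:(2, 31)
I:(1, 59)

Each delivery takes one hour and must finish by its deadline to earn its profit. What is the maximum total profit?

214

Sort by profit descending; place each in the latest free slot ≤ its deadline.
Profit order: G=75 C=71 B=68 I=59 A=52 F=49 H=31 E=19 D=18
Assign: G→slot 3, C→slot 2, B→slot 1, I skipped, A skipped, F skipped, H skipped, E skipped, D skipped.
Slots: [1:B] [2:C] [3:G]
Profit = 68 + 71 + 75 = 214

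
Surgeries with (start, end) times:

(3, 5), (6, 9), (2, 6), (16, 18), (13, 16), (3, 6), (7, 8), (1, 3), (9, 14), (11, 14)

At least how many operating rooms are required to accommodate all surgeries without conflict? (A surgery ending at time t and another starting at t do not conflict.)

3

Count concurrent intervals with a sweep; the peak is the room count.
starts: [1, 2, 3, 3, 6, 7, 9, 11, 13, 16]
ends:   [3, 5, 6, 6, 8, 9, 14, 14, 16, 18]
s1→1 s2→2 e3→1 s3→2 s3→3  — peak 3.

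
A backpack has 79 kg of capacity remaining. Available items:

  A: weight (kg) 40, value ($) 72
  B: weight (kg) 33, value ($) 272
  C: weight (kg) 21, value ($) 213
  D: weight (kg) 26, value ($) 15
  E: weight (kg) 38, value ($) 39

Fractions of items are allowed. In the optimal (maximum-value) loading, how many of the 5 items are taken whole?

2

Ratios (sorted): C 10.14, B 8.24, A 1.80, E 1.03, D 0.58
take C (21 @ 213); take B (33 @ 272); take 25/40 of A → 45.00. Capacity used 79/79.
2 item(s) taken whole; one partial (take 25/40 of A).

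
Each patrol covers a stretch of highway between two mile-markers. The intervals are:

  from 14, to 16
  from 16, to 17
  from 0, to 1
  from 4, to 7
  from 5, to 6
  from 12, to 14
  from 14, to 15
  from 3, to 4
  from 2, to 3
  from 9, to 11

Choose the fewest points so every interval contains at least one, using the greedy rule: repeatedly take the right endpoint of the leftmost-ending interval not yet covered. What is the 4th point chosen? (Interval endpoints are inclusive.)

11

Process intervals by earliest right end; each time one isn't hit yet, stab at its right endpoint.
Sorted: [0,1] [2,3] [3,4] [5,6] [4,7] [9,11] [12,14] [14,15] [14,16] [16,17]
{[0,1]} hit by 1; {[2,3],[3,4]} hit by 3; {[5,6],[4,7]} hit by 6; {[9,11]} hit by 11; {[12,14],[14,15],[14,16]} hit by 14; {[16,17]} hit by 17.
Points: 1, 3, 6, 11, 14, 17 (6 total).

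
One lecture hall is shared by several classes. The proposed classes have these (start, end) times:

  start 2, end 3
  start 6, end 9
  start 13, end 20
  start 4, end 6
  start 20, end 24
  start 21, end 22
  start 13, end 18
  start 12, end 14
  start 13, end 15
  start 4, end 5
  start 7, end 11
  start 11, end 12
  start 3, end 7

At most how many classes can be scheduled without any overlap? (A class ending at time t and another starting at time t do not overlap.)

Sort by end time and greedily take each interval whose start is ≥ the last chosen end.
By end time: (2,3), (4,5), (4,6), (3,7), (6,9), (7,11), (11,12), (12,14), (13,15), (13,18), (13,20), (21,22), (20,24).
Pick (2,3); next start ≥ 3 → (4,5); next start ≥ 5 → (6,9); next start ≥ 9 → (11,12); next start ≥ 12 → (12,14); next start ≥ 14 → (21,22).
Selected 6 classes.

6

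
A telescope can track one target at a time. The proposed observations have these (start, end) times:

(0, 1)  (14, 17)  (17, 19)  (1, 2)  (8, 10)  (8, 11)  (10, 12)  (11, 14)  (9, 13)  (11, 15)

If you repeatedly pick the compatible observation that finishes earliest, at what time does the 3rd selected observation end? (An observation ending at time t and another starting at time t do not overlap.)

10

By end time: (0,1), (1,2), (8,10), (8,11), (10,12), (9,13), (11,14), (11,15), (14,17), (17,19).
Pick (0,1); next start ≥ 1 → (1,2); next start ≥ 2 → (8,10); next start ≥ 10 → (10,12); next start ≥ 12 → (14,17); next start ≥ 17 → (17,19).
Selected: (0,1) (1,2) (8,10) (10,12) (14,17) (17,19)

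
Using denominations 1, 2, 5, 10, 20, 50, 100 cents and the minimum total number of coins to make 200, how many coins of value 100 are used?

Greedy: take as many of the largest coin as possible, then repeat with the remainder.
200 = 2×100
Count of 100: 2

2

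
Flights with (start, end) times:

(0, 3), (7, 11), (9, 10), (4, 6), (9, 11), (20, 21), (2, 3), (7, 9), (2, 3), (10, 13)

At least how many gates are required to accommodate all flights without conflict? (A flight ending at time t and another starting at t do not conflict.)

3

Count concurrent intervals with a sweep; the peak is the room count.
Events (time:±→running): 0:+→1 2:+→2 2:+→3 … peak 3.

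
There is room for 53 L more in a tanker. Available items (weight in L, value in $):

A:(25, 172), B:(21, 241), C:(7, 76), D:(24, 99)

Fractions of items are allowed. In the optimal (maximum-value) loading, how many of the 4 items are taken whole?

3

Greedy by value/weight ratio, highest first.
Ratios (sorted): B 11.48, C 10.86, A 6.88, D 4.12
take B (21 @ 241); take C (7 @ 76); take A (25 @ 172). Capacity used 53/53.
3 item(s) taken whole.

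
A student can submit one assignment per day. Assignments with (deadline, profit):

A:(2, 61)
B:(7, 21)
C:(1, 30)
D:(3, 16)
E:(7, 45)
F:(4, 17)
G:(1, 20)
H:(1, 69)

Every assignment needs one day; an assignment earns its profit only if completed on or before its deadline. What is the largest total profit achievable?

Take jobs in profit order; each goes to the latest open slot no later than its deadline.
By profit: H(d1,69), A(d2,61), E(d7,45), C(d1,30), B(d7,21), G(d1,20), F(d4,17), D(d3,16)
H→slot 1; A→slot 2; E→slot 7; C skipped; B→slot 6; G skipped; F→slot 4; D→slot 3.
Profit = 69 + 61 + 16 + 17 + 21 + 45 = 229

229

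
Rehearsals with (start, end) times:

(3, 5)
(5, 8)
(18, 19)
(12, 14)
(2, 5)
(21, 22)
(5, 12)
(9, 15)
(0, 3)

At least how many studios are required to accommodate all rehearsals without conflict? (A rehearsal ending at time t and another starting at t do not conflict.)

2

starts: [0, 2, 3, 5, 5, 9, 12, 18, 21]
ends:   [3, 5, 5, 8, 12, 14, 15, 19, 22]
s0→1 s2→2  — peak 2.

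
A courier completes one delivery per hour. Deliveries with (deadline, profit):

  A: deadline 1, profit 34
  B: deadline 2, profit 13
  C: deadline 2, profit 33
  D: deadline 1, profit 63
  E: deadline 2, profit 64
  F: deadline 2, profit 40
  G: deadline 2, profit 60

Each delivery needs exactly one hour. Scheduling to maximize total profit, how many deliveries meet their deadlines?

2

By profit: E(d2,64), D(d1,63), G(d2,60), F(d2,40), A(d1,34), C(d2,33), B(d2,13)
E→slot 2; D→slot 1; G skipped; F skipped; A skipped; C skipped; B skipped.
2 of 7 scheduled.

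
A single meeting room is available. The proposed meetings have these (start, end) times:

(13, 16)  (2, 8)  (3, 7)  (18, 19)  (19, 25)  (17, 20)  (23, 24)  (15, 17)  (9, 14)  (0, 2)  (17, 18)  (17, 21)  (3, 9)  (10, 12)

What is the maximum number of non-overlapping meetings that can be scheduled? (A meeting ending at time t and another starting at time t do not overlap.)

Sorted by end: (0,2)  (3,7)  (2,8)  (3,9)  (10,12)  (9,14)  (13,16)  (15,17)  (17,18)  (18,19)  (17,20)  (17,21)  (23,24)  (19,25)
take (0,2); take (3,7); take (10,12); skip (9,14); take (13,16); take (17,18); take (18,19); take (23,24).
Selected 7 meetings.

7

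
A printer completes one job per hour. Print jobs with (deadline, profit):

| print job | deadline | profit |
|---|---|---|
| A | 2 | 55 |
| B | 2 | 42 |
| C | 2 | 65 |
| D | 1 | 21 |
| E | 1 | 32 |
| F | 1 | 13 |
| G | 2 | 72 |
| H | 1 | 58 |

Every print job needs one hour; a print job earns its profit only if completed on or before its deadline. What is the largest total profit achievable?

Take jobs in profit order; each goes to the latest open slot no later than its deadline.
Profit order: G=72 C=65 H=58 A=55 B=42 E=32 D=21 F=13
Assign: G→slot 2, C→slot 1, H skipped, A skipped, B skipped, E skipped, D skipped, F skipped.
Slots: [1:C] [2:G]
Profit = 65 + 72 = 137

137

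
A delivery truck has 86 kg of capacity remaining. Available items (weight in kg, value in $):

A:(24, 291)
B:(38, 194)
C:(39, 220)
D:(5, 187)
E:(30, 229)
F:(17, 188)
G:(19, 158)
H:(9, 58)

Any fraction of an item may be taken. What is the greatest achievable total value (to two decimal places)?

Greedy by value/weight ratio, highest first.
Order: D (187/5=37.40) > A (291/24=12.12) > F (188/17=11.06) > G (158/19=8.32) > E (229/30=7.63) > H (58/9=6.44) > C (220/39=5.64) > B (194/38=5.11)
Fill: take D (5 @ 187) → take A (24 @ 291) → take F (17 @ 188) → take G (19 @ 158) → take 21/30 of E → 160.30; 86/86 used.
Total value = 984.30

984.30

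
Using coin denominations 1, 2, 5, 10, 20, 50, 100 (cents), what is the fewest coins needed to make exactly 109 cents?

Use the largest denomination that fits, subtract, and repeat.
109 − 1×100→9 − 1×5→4 − 2×2→0
Total coins = 1 + 1 + 2 = 4

4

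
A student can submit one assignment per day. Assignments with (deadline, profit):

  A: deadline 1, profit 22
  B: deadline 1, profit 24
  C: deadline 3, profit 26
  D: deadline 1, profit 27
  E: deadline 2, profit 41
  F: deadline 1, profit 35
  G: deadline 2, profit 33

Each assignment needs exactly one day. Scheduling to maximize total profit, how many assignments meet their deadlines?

Take jobs in profit order; each goes to the latest open slot no later than its deadline.
Profit order: E=41 F=35 G=33 D=27 C=26 B=24 A=22
Assign: E→slot 2, F→slot 1, G skipped, D skipped, C→slot 3, B skipped, A skipped.
Slots: [1:F] [2:E] [3:C]
3 of 7 scheduled.

3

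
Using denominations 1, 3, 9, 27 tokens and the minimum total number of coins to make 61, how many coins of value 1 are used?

Use the largest denomination that fits, subtract, and repeat.
61 − 2×27→7 − 2×3→1 − 1×1→0
Count of 1: 1

1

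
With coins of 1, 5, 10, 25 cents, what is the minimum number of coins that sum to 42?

42 − 1×25→17 − 1×10→7 − 1×5→2 − 2×1→0
Total coins = 1 + 1 + 1 + 2 = 5

5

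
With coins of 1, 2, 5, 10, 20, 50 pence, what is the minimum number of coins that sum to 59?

4

Greedy: take as many of the largest coin as possible, then repeat with the remainder.
59 = 1×50 + 1×5 + 2×2
Total coins = 1 + 1 + 2 = 4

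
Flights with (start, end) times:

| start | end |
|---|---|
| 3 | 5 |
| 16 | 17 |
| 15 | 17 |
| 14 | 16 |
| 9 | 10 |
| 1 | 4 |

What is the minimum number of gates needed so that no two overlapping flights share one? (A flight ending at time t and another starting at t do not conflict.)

2

Count concurrent intervals with a sweep; the peak is the room count.
Events (time:±→running): 1:+→1 3:+→2 … peak 2.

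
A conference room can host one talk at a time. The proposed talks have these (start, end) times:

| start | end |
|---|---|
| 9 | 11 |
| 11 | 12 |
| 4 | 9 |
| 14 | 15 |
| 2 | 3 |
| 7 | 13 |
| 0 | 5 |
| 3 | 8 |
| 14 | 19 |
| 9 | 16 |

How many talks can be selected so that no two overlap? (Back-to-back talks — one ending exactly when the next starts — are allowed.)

5

Order by finish time; keep every interval that doesn't clash with the previous kept one.
By end time: (2,3), (0,5), (3,8), (4,9), (9,11), (11,12), (7,13), (14,15), (9,16), (14,19).
Pick (2,3); next start ≥ 3 → (3,8); next start ≥ 8 → (9,11); next start ≥ 11 → (11,12); next start ≥ 12 → (14,15).
Selected 5 talks.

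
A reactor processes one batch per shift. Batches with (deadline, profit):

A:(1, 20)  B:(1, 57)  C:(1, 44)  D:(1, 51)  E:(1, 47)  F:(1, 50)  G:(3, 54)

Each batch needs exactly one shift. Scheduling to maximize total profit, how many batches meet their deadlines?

Take jobs in profit order; each goes to the latest open slot no later than its deadline.
Profit order: B=57 G=54 D=51 F=50 E=47 C=44 A=20
Assign: B→slot 1, G→slot 3, D skipped, F skipped, E skipped, C skipped, A skipped.
Slots: [1:B] [3:G]
2 of 7 scheduled.

2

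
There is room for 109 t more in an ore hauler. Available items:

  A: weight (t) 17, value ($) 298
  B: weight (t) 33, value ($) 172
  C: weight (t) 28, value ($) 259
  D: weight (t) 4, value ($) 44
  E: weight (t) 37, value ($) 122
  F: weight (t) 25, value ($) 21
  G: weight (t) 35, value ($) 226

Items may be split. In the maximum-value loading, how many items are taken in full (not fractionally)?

Order: A (298/17=17.53) > D (44/4=11.00) > C (259/28=9.25) > G (226/35=6.46) > B (172/33=5.21) > E (122/37=3.30) > F (21/25=0.84)
Fill: take A (17 @ 298) → take D (4 @ 44) → take C (28 @ 259) → take G (35 @ 226) → take 25/33 of B → 130.30; 109/109 used.
4 item(s) taken whole; one partial (take 25/33 of B).

4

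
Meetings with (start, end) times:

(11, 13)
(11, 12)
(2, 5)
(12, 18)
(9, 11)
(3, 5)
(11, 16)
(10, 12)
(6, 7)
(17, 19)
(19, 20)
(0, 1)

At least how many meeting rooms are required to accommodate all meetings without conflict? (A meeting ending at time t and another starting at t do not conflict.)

The answer is the maximum number of intervals overlapping at any instant.
Events (time:±→running): 0:+→1 1:-→0 2:+→1 3:+→2 5:-→1 5:-→0 6:+→1 7:-→0 9:+→1 10:+→2 11:-→1 11:+→2 11:+→3 11:+→4 … peak 4.

4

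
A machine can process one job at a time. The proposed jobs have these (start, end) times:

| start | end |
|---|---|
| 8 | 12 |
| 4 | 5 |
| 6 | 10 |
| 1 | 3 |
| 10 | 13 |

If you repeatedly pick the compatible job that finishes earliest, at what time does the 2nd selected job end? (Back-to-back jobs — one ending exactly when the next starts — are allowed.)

5

Greedy by earliest finish: after sorting by end time, pick each interval compatible with the last pick.
Sorted by end: (1,3)  (4,5)  (6,10)  (8,12)  (10,13)
take (1,3); take (4,5); take (6,10); take (10,13).
Selected: (1,3) (4,5) (6,10) (10,13)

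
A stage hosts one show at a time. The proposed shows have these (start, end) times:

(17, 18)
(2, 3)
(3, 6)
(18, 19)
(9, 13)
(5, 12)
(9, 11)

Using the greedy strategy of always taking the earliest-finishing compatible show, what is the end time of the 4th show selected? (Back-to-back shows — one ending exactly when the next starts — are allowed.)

18

Greedy by earliest finish: after sorting by end time, pick each interval compatible with the last pick.
Sorted by end: (2,3)  (3,6)  (9,11)  (5,12)  (9,13)  (17,18)  (18,19)
take (2,3); take (3,6); take (9,11); skip (9,13); take (17,18); take (18,19).
Selected: (2,3) (3,6) (9,11) (17,18) (18,19)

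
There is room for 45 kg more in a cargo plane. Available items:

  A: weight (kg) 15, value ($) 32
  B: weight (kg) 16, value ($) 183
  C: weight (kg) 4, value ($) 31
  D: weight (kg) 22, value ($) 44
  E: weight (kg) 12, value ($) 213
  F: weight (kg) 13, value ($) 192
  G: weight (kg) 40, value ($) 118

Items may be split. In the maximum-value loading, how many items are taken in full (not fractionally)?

Sort by value per unit weight and fill in that order.
Ratios (sorted): E 17.75, F 14.77, B 11.44, C 7.75, G 2.95, A 2.13, D 2.00
take E (12 @ 213); take F (13 @ 192); take B (16 @ 183); take C (4 @ 31). Capacity used 45/45.
4 item(s) taken whole.

4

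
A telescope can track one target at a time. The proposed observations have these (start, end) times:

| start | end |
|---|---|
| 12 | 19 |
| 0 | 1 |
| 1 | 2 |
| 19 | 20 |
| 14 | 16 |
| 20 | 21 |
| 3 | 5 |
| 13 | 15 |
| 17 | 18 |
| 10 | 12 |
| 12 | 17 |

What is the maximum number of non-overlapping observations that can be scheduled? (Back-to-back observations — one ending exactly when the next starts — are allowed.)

8

Greedy by earliest finish: after sorting by end time, pick each interval compatible with the last pick.
Sorted by end: (0,1)  (1,2)  (3,5)  (10,12)  (13,15)  (14,16)  (12,17)  (17,18)  (12,19)  (19,20)  (20,21)
take (0,1); take (1,2); take (3,5); take (10,12); take (13,15); take (17,18); take (19,20); take (20,21).
Selected 8 observations.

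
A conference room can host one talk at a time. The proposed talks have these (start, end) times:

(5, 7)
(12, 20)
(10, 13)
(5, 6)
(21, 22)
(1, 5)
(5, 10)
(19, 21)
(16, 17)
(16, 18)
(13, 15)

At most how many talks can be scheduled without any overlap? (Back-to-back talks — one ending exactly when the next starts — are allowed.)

7

Greedy by earliest finish: after sorting by end time, pick each interval compatible with the last pick.
Sorted by end: (1,5)  (5,6)  (5,7)  (5,10)  (10,13)  (13,15)  (16,17)  (16,18)  (12,20)  (19,21)  (21,22)
take (1,5); take (5,6); take (10,13); take (13,15); take (16,17); take (19,21); take (21,22).
Selected 7 talks.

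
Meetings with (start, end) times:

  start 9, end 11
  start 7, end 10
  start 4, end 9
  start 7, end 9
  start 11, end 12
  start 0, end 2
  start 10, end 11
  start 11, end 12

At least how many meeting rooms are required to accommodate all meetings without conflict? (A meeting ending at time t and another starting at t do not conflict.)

3

starts: [0, 4, 7, 7, 9, 10, 11, 11]
ends:   [2, 9, 9, 10, 11, 11, 12, 12]
s0→1 e2→0 s4→1 s7→2 s7→3  — peak 3.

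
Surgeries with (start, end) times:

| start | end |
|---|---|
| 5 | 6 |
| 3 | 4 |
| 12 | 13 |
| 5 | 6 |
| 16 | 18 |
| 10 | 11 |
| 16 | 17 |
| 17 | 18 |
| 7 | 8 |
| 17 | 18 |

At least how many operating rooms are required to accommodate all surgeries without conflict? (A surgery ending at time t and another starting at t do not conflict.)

Count concurrent intervals with a sweep; the peak is the room count.
starts: [3, 5, 5, 7, 10, 12, 16, 16, 17, 17]
ends:   [4, 6, 6, 8, 11, 13, 17, 18, 18, 18]
s3→1 e4→0 s5→1 s5→2 e6→1 e6→0 s7→1 e8→0 s10→1 e11→0 s12→1 e13→0 s16→1 s16→2 e17→1 s17→2 s17→3  — peak 3.

3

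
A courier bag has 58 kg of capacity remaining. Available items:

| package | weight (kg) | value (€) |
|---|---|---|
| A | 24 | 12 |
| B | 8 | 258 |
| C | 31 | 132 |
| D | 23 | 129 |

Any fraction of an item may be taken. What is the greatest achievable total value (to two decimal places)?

501.97

Sort by value per unit weight and fill in that order.
Order: B (258/8=32.25) > D (129/23=5.61) > C (132/31=4.26) > A (12/24=0.50)
Fill: take B (8 @ 258) → take D (23 @ 129) → take 27/31 of C → 114.97; 58/58 used.
Total value = 501.97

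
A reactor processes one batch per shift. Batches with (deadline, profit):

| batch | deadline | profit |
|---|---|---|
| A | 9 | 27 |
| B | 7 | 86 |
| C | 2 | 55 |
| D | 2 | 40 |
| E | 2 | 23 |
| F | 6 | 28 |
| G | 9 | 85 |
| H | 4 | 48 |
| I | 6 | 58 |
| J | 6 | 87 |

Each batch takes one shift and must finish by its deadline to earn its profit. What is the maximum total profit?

514

By profit: J(d6,87), B(d7,86), G(d9,85), I(d6,58), C(d2,55), H(d4,48), D(d2,40), F(d6,28), A(d9,27), E(d2,23)
J→slot 6; B→slot 7; G→slot 9; I→slot 5; C→slot 2; H→slot 4; D→slot 1; F→slot 3; A→slot 8; E skipped.
Profit = 40 + 55 + 28 + 48 + 58 + 87 + 86 + 27 + 85 = 514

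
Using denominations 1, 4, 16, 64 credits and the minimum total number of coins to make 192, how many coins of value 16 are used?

Use the largest denomination that fits, subtract, and repeat.
192 − 3×64→0
Count of 16: 0

0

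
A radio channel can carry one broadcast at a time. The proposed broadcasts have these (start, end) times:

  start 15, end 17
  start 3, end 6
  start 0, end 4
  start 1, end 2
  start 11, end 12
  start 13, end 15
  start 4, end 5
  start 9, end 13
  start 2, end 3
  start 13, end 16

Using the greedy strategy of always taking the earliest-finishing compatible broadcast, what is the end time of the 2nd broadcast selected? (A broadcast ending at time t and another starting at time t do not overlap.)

3

Sorted by end: (1,2)  (2,3)  (0,4)  (4,5)  (3,6)  (11,12)  (9,13)  (13,15)  (13,16)  (15,17)
take (1,2); take (2,3); skip (0,4); take (4,5); skip (3,6); take (11,12); take (13,15); skip (13,16); take (15,17).
Selected: (1,2) (2,3) (4,5) (11,12) (13,15) (15,17)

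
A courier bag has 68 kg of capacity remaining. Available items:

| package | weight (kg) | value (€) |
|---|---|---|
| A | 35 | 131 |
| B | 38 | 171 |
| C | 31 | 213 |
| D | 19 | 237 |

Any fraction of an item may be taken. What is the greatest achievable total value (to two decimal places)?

531.00

Greedy by value/weight ratio, highest first.
Ratios (sorted): D 12.47, C 6.87, B 4.50, A 3.74
take D (19 @ 237); take C (31 @ 213); take 18/38 of B → 81.00. Capacity used 68/68.
Total value = 531.00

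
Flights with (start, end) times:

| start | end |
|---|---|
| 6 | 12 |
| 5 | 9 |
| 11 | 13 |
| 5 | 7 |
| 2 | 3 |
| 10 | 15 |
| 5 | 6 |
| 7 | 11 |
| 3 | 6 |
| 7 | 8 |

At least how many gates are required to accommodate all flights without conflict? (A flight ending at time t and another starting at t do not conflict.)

4

Count concurrent intervals with a sweep; the peak is the room count.
starts: [2, 3, 5, 5, 5, 6, 7, 7, 10, 11]
ends:   [3, 6, 6, 7, 8, 9, 11, 12, 13, 15]
s2→1 e3→0 s3→1 s5→2 s5→3 s5→4  — peak 4.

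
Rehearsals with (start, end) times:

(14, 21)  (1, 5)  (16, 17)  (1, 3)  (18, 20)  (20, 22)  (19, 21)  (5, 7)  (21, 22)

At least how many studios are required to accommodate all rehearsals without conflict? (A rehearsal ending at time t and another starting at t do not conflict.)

3

Count concurrent intervals with a sweep; the peak is the room count.
starts: [1, 1, 5, 14, 16, 18, 19, 20, 21]
ends:   [3, 5, 7, 17, 20, 21, 21, 22, 22]
s1→1 s1→2 e3→1 e5→0 s5→1 e7→0 s14→1 s16→2 e17→1 s18→2 s19→3  — peak 3.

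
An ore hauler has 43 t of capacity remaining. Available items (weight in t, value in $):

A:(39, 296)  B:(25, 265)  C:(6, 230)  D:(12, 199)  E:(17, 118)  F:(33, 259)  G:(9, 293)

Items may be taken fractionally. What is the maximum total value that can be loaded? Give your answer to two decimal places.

Greedy by value/weight ratio, highest first.
Order: C (230/6=38.33) > G (293/9=32.56) > D (199/12=16.58) > B (265/25=10.60) > F (259/33=7.85) > A (296/39=7.59) > E (118/17=6.94)
Fill: take C (6 @ 230) → take G (9 @ 293) → take D (12 @ 199) → take 16/25 of B → 169.60; 43/43 used.
Total value = 891.60

891.60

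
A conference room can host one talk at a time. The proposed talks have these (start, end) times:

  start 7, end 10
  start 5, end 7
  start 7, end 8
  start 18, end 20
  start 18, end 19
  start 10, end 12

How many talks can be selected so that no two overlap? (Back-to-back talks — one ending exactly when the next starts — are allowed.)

4

Greedy by earliest finish: after sorting by end time, pick each interval compatible with the last pick.
Sorted by end: (5,7)  (7,8)  (7,10)  (10,12)  (18,19)  (18,20)
take (5,7); take (7,8); take (10,12); take (18,19).
Selected 4 talks.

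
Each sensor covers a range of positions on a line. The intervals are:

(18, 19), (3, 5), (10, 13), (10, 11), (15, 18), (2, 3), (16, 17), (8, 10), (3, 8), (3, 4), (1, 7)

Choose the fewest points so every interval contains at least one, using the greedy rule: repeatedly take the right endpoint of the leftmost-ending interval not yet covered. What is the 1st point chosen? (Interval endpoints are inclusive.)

3

Sort by right endpoint; whenever an interval is uncovered, place a point at its right end.
By right end: [2,3]  [3,4]  [3,5]  [1,7]  [3,8]  [8,10]  [10,11]  [10,13]  [16,17]  [15,18]  [18,19]
[2,3] uncovered → point at 3; [8,10] uncovered → point at 10; [16,17] uncovered → point at 17; [18,19] uncovered → point at 19.
Points: 3, 10, 17, 19 (4 total).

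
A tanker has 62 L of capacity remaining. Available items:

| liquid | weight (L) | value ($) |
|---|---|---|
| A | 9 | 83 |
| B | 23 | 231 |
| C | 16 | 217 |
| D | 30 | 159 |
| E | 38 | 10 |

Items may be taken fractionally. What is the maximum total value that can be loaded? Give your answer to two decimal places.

605.20

Ratios (sorted): C 13.56, B 10.04, A 9.22, D 5.30, E 0.26
take C (16 @ 217); take B (23 @ 231); take A (9 @ 83); take 14/30 of D → 74.20. Capacity used 62/62.
Total value = 605.20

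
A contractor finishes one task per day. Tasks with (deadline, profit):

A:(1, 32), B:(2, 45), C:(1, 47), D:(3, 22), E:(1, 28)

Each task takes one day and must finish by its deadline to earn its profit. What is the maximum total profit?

Take jobs in profit order; each goes to the latest open slot no later than its deadline.
Profit order: C=47 B=45 A=32 E=28 D=22
Assign: C→slot 1, B→slot 2, A skipped, E skipped, D→slot 3.
Slots: [1:C] [2:B] [3:D]
Profit = 47 + 45 + 22 = 114

114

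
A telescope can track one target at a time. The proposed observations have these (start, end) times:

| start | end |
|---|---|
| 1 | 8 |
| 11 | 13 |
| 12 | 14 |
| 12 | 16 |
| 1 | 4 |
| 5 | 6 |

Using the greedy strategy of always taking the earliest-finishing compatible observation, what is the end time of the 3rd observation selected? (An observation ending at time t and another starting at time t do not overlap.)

By end time: (1,4), (5,6), (1,8), (11,13), (12,14), (12,16).
Pick (1,4); next start ≥ 4 → (5,6); next start ≥ 6 → (11,13).
Selected: (1,4) (5,6) (11,13)

13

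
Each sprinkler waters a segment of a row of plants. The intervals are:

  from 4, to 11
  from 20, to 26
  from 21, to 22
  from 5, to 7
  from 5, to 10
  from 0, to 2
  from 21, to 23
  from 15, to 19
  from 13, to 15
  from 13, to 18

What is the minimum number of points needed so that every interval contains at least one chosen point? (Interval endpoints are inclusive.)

By right end: [0,2]  [5,7]  [5,10]  [4,11]  [13,15]  [13,18]  [15,19]  [21,22]  [21,23]  [20,26]
[0,2] uncovered → point at 2; [5,7] uncovered → point at 7; [13,15] uncovered → point at 15; [21,22] uncovered → point at 22.
Points: 2, 7, 15, 22 (4 total).

4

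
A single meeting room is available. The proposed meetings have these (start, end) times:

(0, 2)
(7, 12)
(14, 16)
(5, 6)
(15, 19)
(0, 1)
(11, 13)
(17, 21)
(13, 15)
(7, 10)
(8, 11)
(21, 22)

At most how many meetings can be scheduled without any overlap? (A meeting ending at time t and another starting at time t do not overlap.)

Sorted by end: (0,1)  (0,2)  (5,6)  (7,10)  (8,11)  (7,12)  (11,13)  (13,15)  (14,16)  (15,19)  (17,21)  (21,22)
take (0,1); take (5,6); take (7,10); skip (7,12); take (11,13); take (13,15); take (15,19); take (21,22).
Selected 7 meetings.

7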